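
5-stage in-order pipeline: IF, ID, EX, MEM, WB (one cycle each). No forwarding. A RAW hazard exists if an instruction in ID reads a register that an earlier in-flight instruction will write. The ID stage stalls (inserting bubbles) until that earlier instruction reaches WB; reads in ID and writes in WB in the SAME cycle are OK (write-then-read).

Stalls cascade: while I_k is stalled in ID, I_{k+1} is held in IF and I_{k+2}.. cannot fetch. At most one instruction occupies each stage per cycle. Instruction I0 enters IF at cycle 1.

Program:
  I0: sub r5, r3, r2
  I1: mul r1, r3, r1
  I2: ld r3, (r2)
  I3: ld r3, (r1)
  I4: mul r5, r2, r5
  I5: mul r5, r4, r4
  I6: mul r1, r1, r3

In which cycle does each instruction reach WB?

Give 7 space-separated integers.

I0 sub r5 <- r3,r2: IF@1 ID@2 stall=0 (-) EX@3 MEM@4 WB@5
I1 mul r1 <- r3,r1: IF@2 ID@3 stall=0 (-) EX@4 MEM@5 WB@6
I2 ld r3 <- r2: IF@3 ID@4 stall=0 (-) EX@5 MEM@6 WB@7
I3 ld r3 <- r1: IF@4 ID@5 stall=1 (RAW on I1.r1 (WB@6)) EX@7 MEM@8 WB@9
I4 mul r5 <- r2,r5: IF@5 ID@7 stall=0 (-) EX@8 MEM@9 WB@10
I5 mul r5 <- r4,r4: IF@7 ID@8 stall=0 (-) EX@9 MEM@10 WB@11
I6 mul r1 <- r1,r3: IF@8 ID@9 stall=0 (-) EX@10 MEM@11 WB@12

Answer: 5 6 7 9 10 11 12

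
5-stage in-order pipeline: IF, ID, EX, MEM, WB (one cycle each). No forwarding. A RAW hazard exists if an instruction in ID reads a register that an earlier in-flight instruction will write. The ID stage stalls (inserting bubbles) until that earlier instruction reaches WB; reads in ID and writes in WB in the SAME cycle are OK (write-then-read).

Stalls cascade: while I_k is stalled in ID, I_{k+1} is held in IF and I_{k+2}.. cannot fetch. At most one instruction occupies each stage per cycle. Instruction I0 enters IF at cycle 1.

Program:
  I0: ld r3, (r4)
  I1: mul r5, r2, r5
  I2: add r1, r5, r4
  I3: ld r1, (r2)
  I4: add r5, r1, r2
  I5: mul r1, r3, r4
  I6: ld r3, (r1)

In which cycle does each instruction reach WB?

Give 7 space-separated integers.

Answer: 5 6 9 10 13 14 17

Derivation:
I0 ld r3 <- r4: IF@1 ID@2 stall=0 (-) EX@3 MEM@4 WB@5
I1 mul r5 <- r2,r5: IF@2 ID@3 stall=0 (-) EX@4 MEM@5 WB@6
I2 add r1 <- r5,r4: IF@3 ID@4 stall=2 (RAW on I1.r5 (WB@6)) EX@7 MEM@8 WB@9
I3 ld r1 <- r2: IF@4 ID@7 stall=0 (-) EX@8 MEM@9 WB@10
I4 add r5 <- r1,r2: IF@7 ID@8 stall=2 (RAW on I3.r1 (WB@10)) EX@11 MEM@12 WB@13
I5 mul r1 <- r3,r4: IF@8 ID@11 stall=0 (-) EX@12 MEM@13 WB@14
I6 ld r3 <- r1: IF@11 ID@12 stall=2 (RAW on I5.r1 (WB@14)) EX@15 MEM@16 WB@17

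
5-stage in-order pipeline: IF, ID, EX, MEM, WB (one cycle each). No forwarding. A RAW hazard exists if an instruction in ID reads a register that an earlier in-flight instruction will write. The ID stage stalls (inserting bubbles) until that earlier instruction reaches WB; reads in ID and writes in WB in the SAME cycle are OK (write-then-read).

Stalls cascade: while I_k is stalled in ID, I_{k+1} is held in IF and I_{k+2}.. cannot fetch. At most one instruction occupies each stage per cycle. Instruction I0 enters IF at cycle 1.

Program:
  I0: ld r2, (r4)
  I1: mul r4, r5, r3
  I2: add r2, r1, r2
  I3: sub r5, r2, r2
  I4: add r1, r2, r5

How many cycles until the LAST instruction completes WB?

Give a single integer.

Answer: 14

Derivation:
I0 ld r2 <- r4: IF@1 ID@2 stall=0 (-) EX@3 MEM@4 WB@5
I1 mul r4 <- r5,r3: IF@2 ID@3 stall=0 (-) EX@4 MEM@5 WB@6
I2 add r2 <- r1,r2: IF@3 ID@4 stall=1 (RAW on I0.r2 (WB@5)) EX@6 MEM@7 WB@8
I3 sub r5 <- r2,r2: IF@4 ID@6 stall=2 (RAW on I2.r2 (WB@8)) EX@9 MEM@10 WB@11
I4 add r1 <- r2,r5: IF@6 ID@9 stall=2 (RAW on I3.r5 (WB@11)) EX@12 MEM@13 WB@14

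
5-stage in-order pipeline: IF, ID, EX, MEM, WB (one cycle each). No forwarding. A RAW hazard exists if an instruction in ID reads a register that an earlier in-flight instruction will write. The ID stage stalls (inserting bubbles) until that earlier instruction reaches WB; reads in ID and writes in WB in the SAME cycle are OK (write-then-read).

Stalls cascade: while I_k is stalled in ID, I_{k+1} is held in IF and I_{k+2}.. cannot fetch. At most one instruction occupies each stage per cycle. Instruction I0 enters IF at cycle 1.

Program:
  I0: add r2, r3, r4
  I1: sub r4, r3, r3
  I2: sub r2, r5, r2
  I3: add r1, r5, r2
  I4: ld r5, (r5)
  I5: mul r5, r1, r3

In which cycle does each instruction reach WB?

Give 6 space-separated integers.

I0 add r2 <- r3,r4: IF@1 ID@2 stall=0 (-) EX@3 MEM@4 WB@5
I1 sub r4 <- r3,r3: IF@2 ID@3 stall=0 (-) EX@4 MEM@5 WB@6
I2 sub r2 <- r5,r2: IF@3 ID@4 stall=1 (RAW on I0.r2 (WB@5)) EX@6 MEM@7 WB@8
I3 add r1 <- r5,r2: IF@4 ID@6 stall=2 (RAW on I2.r2 (WB@8)) EX@9 MEM@10 WB@11
I4 ld r5 <- r5: IF@6 ID@9 stall=0 (-) EX@10 MEM@11 WB@12
I5 mul r5 <- r1,r3: IF@9 ID@10 stall=1 (RAW on I3.r1 (WB@11)) EX@12 MEM@13 WB@14

Answer: 5 6 8 11 12 14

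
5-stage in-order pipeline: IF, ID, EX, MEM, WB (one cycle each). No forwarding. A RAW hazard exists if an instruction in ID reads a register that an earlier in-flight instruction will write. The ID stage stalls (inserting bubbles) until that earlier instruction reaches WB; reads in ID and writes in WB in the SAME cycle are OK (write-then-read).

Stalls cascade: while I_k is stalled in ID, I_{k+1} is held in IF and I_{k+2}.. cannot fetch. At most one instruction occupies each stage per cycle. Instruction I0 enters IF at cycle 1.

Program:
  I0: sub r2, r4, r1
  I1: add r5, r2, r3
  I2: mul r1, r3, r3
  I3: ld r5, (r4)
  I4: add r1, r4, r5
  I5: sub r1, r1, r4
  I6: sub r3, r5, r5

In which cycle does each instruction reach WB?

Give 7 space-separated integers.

I0 sub r2 <- r4,r1: IF@1 ID@2 stall=0 (-) EX@3 MEM@4 WB@5
I1 add r5 <- r2,r3: IF@2 ID@3 stall=2 (RAW on I0.r2 (WB@5)) EX@6 MEM@7 WB@8
I2 mul r1 <- r3,r3: IF@3 ID@6 stall=0 (-) EX@7 MEM@8 WB@9
I3 ld r5 <- r4: IF@6 ID@7 stall=0 (-) EX@8 MEM@9 WB@10
I4 add r1 <- r4,r5: IF@7 ID@8 stall=2 (RAW on I3.r5 (WB@10)) EX@11 MEM@12 WB@13
I5 sub r1 <- r1,r4: IF@8 ID@11 stall=2 (RAW on I4.r1 (WB@13)) EX@14 MEM@15 WB@16
I6 sub r3 <- r5,r5: IF@11 ID@14 stall=0 (-) EX@15 MEM@16 WB@17

Answer: 5 8 9 10 13 16 17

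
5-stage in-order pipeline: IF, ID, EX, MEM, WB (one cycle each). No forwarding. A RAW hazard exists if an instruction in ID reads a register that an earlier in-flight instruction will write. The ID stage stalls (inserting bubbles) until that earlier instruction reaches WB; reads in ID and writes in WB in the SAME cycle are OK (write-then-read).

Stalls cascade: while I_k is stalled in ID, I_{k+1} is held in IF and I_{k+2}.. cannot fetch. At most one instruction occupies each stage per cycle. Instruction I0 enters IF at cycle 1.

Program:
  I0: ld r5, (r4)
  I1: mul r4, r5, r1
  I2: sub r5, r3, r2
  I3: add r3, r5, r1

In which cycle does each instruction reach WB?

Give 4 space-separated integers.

Answer: 5 8 9 12

Derivation:
I0 ld r5 <- r4: IF@1 ID@2 stall=0 (-) EX@3 MEM@4 WB@5
I1 mul r4 <- r5,r1: IF@2 ID@3 stall=2 (RAW on I0.r5 (WB@5)) EX@6 MEM@7 WB@8
I2 sub r5 <- r3,r2: IF@3 ID@6 stall=0 (-) EX@7 MEM@8 WB@9
I3 add r3 <- r5,r1: IF@6 ID@7 stall=2 (RAW on I2.r5 (WB@9)) EX@10 MEM@11 WB@12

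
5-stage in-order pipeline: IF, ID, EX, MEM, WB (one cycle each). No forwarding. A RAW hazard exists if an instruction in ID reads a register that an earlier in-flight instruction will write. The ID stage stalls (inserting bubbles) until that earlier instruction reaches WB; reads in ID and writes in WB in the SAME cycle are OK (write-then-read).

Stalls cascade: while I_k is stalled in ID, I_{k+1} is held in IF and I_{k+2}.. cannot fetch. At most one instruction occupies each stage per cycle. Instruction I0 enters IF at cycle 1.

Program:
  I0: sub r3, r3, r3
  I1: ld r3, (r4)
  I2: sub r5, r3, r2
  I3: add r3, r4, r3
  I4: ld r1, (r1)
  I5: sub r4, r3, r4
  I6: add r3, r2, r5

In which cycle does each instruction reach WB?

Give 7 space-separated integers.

I0 sub r3 <- r3,r3: IF@1 ID@2 stall=0 (-) EX@3 MEM@4 WB@5
I1 ld r3 <- r4: IF@2 ID@3 stall=0 (-) EX@4 MEM@5 WB@6
I2 sub r5 <- r3,r2: IF@3 ID@4 stall=2 (RAW on I1.r3 (WB@6)) EX@7 MEM@8 WB@9
I3 add r3 <- r4,r3: IF@4 ID@7 stall=0 (-) EX@8 MEM@9 WB@10
I4 ld r1 <- r1: IF@7 ID@8 stall=0 (-) EX@9 MEM@10 WB@11
I5 sub r4 <- r3,r4: IF@8 ID@9 stall=1 (RAW on I3.r3 (WB@10)) EX@11 MEM@12 WB@13
I6 add r3 <- r2,r5: IF@9 ID@11 stall=0 (-) EX@12 MEM@13 WB@14

Answer: 5 6 9 10 11 13 14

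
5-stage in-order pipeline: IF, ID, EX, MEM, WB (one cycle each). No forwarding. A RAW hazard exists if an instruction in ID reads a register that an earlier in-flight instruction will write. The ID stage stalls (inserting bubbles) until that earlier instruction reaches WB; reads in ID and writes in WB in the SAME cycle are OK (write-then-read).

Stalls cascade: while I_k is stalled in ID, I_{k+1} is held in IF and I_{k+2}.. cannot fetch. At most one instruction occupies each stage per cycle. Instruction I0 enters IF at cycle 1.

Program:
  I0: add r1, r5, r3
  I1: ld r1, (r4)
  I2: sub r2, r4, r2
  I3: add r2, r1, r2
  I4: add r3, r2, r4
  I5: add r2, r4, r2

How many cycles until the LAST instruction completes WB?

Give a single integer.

Answer: 14

Derivation:
I0 add r1 <- r5,r3: IF@1 ID@2 stall=0 (-) EX@3 MEM@4 WB@5
I1 ld r1 <- r4: IF@2 ID@3 stall=0 (-) EX@4 MEM@5 WB@6
I2 sub r2 <- r4,r2: IF@3 ID@4 stall=0 (-) EX@5 MEM@6 WB@7
I3 add r2 <- r1,r2: IF@4 ID@5 stall=2 (RAW on I2.r2 (WB@7)) EX@8 MEM@9 WB@10
I4 add r3 <- r2,r4: IF@5 ID@8 stall=2 (RAW on I3.r2 (WB@10)) EX@11 MEM@12 WB@13
I5 add r2 <- r4,r2: IF@8 ID@11 stall=0 (-) EX@12 MEM@13 WB@14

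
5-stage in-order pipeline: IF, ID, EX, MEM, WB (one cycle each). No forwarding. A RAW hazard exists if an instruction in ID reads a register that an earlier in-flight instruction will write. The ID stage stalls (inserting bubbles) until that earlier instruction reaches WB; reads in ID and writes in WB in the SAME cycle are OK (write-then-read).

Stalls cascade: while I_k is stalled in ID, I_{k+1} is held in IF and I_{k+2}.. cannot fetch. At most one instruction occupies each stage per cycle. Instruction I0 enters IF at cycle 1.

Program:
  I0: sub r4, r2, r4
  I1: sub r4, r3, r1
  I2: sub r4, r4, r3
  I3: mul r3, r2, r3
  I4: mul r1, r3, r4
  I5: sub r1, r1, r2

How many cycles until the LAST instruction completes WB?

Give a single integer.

I0 sub r4 <- r2,r4: IF@1 ID@2 stall=0 (-) EX@3 MEM@4 WB@5
I1 sub r4 <- r3,r1: IF@2 ID@3 stall=0 (-) EX@4 MEM@5 WB@6
I2 sub r4 <- r4,r3: IF@3 ID@4 stall=2 (RAW on I1.r4 (WB@6)) EX@7 MEM@8 WB@9
I3 mul r3 <- r2,r3: IF@4 ID@7 stall=0 (-) EX@8 MEM@9 WB@10
I4 mul r1 <- r3,r4: IF@7 ID@8 stall=2 (RAW on I3.r3 (WB@10)) EX@11 MEM@12 WB@13
I5 sub r1 <- r1,r2: IF@8 ID@11 stall=2 (RAW on I4.r1 (WB@13)) EX@14 MEM@15 WB@16

Answer: 16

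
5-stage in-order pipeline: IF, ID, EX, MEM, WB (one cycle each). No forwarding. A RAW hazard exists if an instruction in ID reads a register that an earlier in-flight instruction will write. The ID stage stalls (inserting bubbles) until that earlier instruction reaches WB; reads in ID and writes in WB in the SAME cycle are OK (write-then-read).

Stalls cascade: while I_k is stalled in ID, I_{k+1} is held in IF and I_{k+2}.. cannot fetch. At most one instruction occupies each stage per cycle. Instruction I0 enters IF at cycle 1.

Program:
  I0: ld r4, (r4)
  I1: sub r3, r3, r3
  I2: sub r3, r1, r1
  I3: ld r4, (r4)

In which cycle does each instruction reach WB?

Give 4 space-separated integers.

Answer: 5 6 7 8

Derivation:
I0 ld r4 <- r4: IF@1 ID@2 stall=0 (-) EX@3 MEM@4 WB@5
I1 sub r3 <- r3,r3: IF@2 ID@3 stall=0 (-) EX@4 MEM@5 WB@6
I2 sub r3 <- r1,r1: IF@3 ID@4 stall=0 (-) EX@5 MEM@6 WB@7
I3 ld r4 <- r4: IF@4 ID@5 stall=0 (-) EX@6 MEM@7 WB@8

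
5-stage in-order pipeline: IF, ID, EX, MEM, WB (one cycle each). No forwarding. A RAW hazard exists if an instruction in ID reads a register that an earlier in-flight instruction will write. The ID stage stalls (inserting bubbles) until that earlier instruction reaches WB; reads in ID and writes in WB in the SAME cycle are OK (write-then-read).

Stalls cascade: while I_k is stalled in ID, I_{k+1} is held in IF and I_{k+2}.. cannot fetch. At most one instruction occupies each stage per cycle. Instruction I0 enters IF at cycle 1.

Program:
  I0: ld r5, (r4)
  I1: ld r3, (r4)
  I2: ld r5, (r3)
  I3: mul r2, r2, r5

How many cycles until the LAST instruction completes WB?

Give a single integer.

I0 ld r5 <- r4: IF@1 ID@2 stall=0 (-) EX@3 MEM@4 WB@5
I1 ld r3 <- r4: IF@2 ID@3 stall=0 (-) EX@4 MEM@5 WB@6
I2 ld r5 <- r3: IF@3 ID@4 stall=2 (RAW on I1.r3 (WB@6)) EX@7 MEM@8 WB@9
I3 mul r2 <- r2,r5: IF@4 ID@7 stall=2 (RAW on I2.r5 (WB@9)) EX@10 MEM@11 WB@12

Answer: 12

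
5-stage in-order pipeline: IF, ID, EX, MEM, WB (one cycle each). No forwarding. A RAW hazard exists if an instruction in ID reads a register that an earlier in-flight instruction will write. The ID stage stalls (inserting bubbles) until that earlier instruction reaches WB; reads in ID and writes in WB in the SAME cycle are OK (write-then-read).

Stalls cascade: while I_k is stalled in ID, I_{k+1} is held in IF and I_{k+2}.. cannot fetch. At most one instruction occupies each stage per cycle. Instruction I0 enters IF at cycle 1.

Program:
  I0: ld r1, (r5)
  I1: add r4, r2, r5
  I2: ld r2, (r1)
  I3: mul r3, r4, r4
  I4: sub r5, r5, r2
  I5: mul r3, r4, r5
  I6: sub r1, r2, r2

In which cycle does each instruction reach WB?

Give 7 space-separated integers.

I0 ld r1 <- r5: IF@1 ID@2 stall=0 (-) EX@3 MEM@4 WB@5
I1 add r4 <- r2,r5: IF@2 ID@3 stall=0 (-) EX@4 MEM@5 WB@6
I2 ld r2 <- r1: IF@3 ID@4 stall=1 (RAW on I0.r1 (WB@5)) EX@6 MEM@7 WB@8
I3 mul r3 <- r4,r4: IF@4 ID@6 stall=0 (-) EX@7 MEM@8 WB@9
I4 sub r5 <- r5,r2: IF@6 ID@7 stall=1 (RAW on I2.r2 (WB@8)) EX@9 MEM@10 WB@11
I5 mul r3 <- r4,r5: IF@7 ID@9 stall=2 (RAW on I4.r5 (WB@11)) EX@12 MEM@13 WB@14
I6 sub r1 <- r2,r2: IF@9 ID@12 stall=0 (-) EX@13 MEM@14 WB@15

Answer: 5 6 8 9 11 14 15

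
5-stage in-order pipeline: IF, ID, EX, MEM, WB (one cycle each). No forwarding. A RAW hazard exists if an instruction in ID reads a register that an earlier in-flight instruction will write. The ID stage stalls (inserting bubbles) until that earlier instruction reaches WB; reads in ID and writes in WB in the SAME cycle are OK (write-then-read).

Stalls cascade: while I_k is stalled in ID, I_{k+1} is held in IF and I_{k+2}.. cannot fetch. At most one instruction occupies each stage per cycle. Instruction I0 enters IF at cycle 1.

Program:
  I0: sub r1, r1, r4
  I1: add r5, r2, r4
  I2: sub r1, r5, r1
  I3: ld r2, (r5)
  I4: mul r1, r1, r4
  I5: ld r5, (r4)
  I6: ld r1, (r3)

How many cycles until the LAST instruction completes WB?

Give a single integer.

Answer: 14

Derivation:
I0 sub r1 <- r1,r4: IF@1 ID@2 stall=0 (-) EX@3 MEM@4 WB@5
I1 add r5 <- r2,r4: IF@2 ID@3 stall=0 (-) EX@4 MEM@5 WB@6
I2 sub r1 <- r5,r1: IF@3 ID@4 stall=2 (RAW on I1.r5 (WB@6)) EX@7 MEM@8 WB@9
I3 ld r2 <- r5: IF@4 ID@7 stall=0 (-) EX@8 MEM@9 WB@10
I4 mul r1 <- r1,r4: IF@7 ID@8 stall=1 (RAW on I2.r1 (WB@9)) EX@10 MEM@11 WB@12
I5 ld r5 <- r4: IF@8 ID@10 stall=0 (-) EX@11 MEM@12 WB@13
I6 ld r1 <- r3: IF@10 ID@11 stall=0 (-) EX@12 MEM@13 WB@14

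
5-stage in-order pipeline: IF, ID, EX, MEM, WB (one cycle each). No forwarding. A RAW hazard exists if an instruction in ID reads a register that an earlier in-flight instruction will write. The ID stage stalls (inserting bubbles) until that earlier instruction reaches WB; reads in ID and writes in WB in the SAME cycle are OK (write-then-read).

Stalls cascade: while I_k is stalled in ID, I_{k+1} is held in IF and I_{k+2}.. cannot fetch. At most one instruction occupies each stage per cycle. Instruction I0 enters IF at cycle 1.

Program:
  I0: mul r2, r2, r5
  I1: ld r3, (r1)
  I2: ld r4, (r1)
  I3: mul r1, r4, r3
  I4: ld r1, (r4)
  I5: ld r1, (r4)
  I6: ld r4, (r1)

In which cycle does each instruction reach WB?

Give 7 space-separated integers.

Answer: 5 6 7 10 11 12 15

Derivation:
I0 mul r2 <- r2,r5: IF@1 ID@2 stall=0 (-) EX@3 MEM@4 WB@5
I1 ld r3 <- r1: IF@2 ID@3 stall=0 (-) EX@4 MEM@5 WB@6
I2 ld r4 <- r1: IF@3 ID@4 stall=0 (-) EX@5 MEM@6 WB@7
I3 mul r1 <- r4,r3: IF@4 ID@5 stall=2 (RAW on I2.r4 (WB@7)) EX@8 MEM@9 WB@10
I4 ld r1 <- r4: IF@5 ID@8 stall=0 (-) EX@9 MEM@10 WB@11
I5 ld r1 <- r4: IF@8 ID@9 stall=0 (-) EX@10 MEM@11 WB@12
I6 ld r4 <- r1: IF@9 ID@10 stall=2 (RAW on I5.r1 (WB@12)) EX@13 MEM@14 WB@15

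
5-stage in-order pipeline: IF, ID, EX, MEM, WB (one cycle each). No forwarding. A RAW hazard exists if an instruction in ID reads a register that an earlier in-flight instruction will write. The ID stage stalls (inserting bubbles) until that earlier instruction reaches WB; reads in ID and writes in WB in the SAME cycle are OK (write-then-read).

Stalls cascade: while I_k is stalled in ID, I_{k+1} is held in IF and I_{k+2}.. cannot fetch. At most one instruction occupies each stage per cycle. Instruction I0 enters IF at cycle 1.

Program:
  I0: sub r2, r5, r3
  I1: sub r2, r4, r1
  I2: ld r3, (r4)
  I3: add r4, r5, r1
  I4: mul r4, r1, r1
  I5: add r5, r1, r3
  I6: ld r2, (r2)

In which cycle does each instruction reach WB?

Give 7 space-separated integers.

Answer: 5 6 7 8 9 10 11

Derivation:
I0 sub r2 <- r5,r3: IF@1 ID@2 stall=0 (-) EX@3 MEM@4 WB@5
I1 sub r2 <- r4,r1: IF@2 ID@3 stall=0 (-) EX@4 MEM@5 WB@6
I2 ld r3 <- r4: IF@3 ID@4 stall=0 (-) EX@5 MEM@6 WB@7
I3 add r4 <- r5,r1: IF@4 ID@5 stall=0 (-) EX@6 MEM@7 WB@8
I4 mul r4 <- r1,r1: IF@5 ID@6 stall=0 (-) EX@7 MEM@8 WB@9
I5 add r5 <- r1,r3: IF@6 ID@7 stall=0 (-) EX@8 MEM@9 WB@10
I6 ld r2 <- r2: IF@7 ID@8 stall=0 (-) EX@9 MEM@10 WB@11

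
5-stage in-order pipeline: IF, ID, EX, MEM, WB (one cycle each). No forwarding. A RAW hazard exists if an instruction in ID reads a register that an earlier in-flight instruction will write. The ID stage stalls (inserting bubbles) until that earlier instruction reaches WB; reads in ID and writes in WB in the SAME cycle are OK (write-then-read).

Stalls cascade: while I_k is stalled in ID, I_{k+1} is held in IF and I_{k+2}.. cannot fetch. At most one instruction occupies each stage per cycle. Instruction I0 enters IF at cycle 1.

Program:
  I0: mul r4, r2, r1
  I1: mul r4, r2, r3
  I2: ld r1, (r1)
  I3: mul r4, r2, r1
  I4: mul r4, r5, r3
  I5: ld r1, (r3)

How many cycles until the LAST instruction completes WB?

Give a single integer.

Answer: 12

Derivation:
I0 mul r4 <- r2,r1: IF@1 ID@2 stall=0 (-) EX@3 MEM@4 WB@5
I1 mul r4 <- r2,r3: IF@2 ID@3 stall=0 (-) EX@4 MEM@5 WB@6
I2 ld r1 <- r1: IF@3 ID@4 stall=0 (-) EX@5 MEM@6 WB@7
I3 mul r4 <- r2,r1: IF@4 ID@5 stall=2 (RAW on I2.r1 (WB@7)) EX@8 MEM@9 WB@10
I4 mul r4 <- r5,r3: IF@5 ID@8 stall=0 (-) EX@9 MEM@10 WB@11
I5 ld r1 <- r3: IF@8 ID@9 stall=0 (-) EX@10 MEM@11 WB@12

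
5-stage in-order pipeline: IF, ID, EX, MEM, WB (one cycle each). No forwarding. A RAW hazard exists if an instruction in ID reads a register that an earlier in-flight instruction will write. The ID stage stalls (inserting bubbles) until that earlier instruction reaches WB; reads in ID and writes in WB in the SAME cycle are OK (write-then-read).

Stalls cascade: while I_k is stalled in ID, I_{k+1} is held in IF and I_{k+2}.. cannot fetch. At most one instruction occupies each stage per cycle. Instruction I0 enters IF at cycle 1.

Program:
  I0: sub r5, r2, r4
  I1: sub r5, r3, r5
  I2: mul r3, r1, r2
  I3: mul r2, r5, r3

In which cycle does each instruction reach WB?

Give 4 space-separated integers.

Answer: 5 8 9 12

Derivation:
I0 sub r5 <- r2,r4: IF@1 ID@2 stall=0 (-) EX@3 MEM@4 WB@5
I1 sub r5 <- r3,r5: IF@2 ID@3 stall=2 (RAW on I0.r5 (WB@5)) EX@6 MEM@7 WB@8
I2 mul r3 <- r1,r2: IF@3 ID@6 stall=0 (-) EX@7 MEM@8 WB@9
I3 mul r2 <- r5,r3: IF@6 ID@7 stall=2 (RAW on I2.r3 (WB@9)) EX@10 MEM@11 WB@12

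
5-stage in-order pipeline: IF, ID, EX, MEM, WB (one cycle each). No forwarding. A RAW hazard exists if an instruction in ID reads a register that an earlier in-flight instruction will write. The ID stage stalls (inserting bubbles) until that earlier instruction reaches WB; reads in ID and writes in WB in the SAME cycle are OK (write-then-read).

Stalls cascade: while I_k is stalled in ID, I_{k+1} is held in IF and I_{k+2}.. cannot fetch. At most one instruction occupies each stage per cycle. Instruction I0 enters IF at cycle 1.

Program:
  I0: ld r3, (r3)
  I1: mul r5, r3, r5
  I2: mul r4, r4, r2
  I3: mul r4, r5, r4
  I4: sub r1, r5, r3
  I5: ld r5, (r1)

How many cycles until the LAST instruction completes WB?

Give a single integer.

I0 ld r3 <- r3: IF@1 ID@2 stall=0 (-) EX@3 MEM@4 WB@5
I1 mul r5 <- r3,r5: IF@2 ID@3 stall=2 (RAW on I0.r3 (WB@5)) EX@6 MEM@7 WB@8
I2 mul r4 <- r4,r2: IF@3 ID@6 stall=0 (-) EX@7 MEM@8 WB@9
I3 mul r4 <- r5,r4: IF@6 ID@7 stall=2 (RAW on I2.r4 (WB@9)) EX@10 MEM@11 WB@12
I4 sub r1 <- r5,r3: IF@7 ID@10 stall=0 (-) EX@11 MEM@12 WB@13
I5 ld r5 <- r1: IF@10 ID@11 stall=2 (RAW on I4.r1 (WB@13)) EX@14 MEM@15 WB@16

Answer: 16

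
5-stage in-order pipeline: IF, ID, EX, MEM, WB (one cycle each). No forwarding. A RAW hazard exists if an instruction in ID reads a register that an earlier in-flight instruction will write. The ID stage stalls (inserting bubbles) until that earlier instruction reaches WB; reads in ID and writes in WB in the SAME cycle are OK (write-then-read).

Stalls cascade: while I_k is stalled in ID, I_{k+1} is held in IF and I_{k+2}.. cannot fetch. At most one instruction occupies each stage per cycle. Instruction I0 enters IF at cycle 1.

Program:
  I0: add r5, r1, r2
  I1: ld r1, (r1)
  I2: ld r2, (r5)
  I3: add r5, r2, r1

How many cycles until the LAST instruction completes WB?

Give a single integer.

Answer: 11

Derivation:
I0 add r5 <- r1,r2: IF@1 ID@2 stall=0 (-) EX@3 MEM@4 WB@5
I1 ld r1 <- r1: IF@2 ID@3 stall=0 (-) EX@4 MEM@5 WB@6
I2 ld r2 <- r5: IF@3 ID@4 stall=1 (RAW on I0.r5 (WB@5)) EX@6 MEM@7 WB@8
I3 add r5 <- r2,r1: IF@4 ID@6 stall=2 (RAW on I2.r2 (WB@8)) EX@9 MEM@10 WB@11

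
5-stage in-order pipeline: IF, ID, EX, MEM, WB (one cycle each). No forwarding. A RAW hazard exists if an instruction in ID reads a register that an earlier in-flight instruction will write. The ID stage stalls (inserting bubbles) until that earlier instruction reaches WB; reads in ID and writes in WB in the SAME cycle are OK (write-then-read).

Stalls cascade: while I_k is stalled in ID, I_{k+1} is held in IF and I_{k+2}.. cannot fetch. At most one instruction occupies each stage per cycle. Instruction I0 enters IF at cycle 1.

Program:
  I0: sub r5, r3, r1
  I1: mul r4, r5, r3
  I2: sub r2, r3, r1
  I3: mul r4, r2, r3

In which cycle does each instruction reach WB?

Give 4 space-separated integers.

Answer: 5 8 9 12

Derivation:
I0 sub r5 <- r3,r1: IF@1 ID@2 stall=0 (-) EX@3 MEM@4 WB@5
I1 mul r4 <- r5,r3: IF@2 ID@3 stall=2 (RAW on I0.r5 (WB@5)) EX@6 MEM@7 WB@8
I2 sub r2 <- r3,r1: IF@3 ID@6 stall=0 (-) EX@7 MEM@8 WB@9
I3 mul r4 <- r2,r3: IF@6 ID@7 stall=2 (RAW on I2.r2 (WB@9)) EX@10 MEM@11 WB@12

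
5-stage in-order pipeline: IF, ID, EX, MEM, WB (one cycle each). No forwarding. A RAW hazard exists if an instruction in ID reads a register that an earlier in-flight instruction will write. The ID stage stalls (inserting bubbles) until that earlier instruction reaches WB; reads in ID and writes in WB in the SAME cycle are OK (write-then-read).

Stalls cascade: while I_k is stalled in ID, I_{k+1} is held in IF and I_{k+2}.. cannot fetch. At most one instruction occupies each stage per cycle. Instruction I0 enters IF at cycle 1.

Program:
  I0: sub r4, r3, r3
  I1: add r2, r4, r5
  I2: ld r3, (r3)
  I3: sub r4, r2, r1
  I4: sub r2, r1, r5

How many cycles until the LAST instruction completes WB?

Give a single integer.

Answer: 12

Derivation:
I0 sub r4 <- r3,r3: IF@1 ID@2 stall=0 (-) EX@3 MEM@4 WB@5
I1 add r2 <- r4,r5: IF@2 ID@3 stall=2 (RAW on I0.r4 (WB@5)) EX@6 MEM@7 WB@8
I2 ld r3 <- r3: IF@3 ID@6 stall=0 (-) EX@7 MEM@8 WB@9
I3 sub r4 <- r2,r1: IF@6 ID@7 stall=1 (RAW on I1.r2 (WB@8)) EX@9 MEM@10 WB@11
I4 sub r2 <- r1,r5: IF@7 ID@9 stall=0 (-) EX@10 MEM@11 WB@12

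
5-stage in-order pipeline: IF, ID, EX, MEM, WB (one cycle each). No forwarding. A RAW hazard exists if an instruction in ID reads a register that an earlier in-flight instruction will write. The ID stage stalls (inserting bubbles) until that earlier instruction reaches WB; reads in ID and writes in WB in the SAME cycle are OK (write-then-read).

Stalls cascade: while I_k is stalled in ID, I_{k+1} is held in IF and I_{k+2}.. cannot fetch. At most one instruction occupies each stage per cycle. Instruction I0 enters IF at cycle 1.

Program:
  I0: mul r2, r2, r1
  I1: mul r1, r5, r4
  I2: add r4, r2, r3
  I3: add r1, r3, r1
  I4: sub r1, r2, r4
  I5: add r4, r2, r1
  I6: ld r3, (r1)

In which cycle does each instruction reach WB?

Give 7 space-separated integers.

Answer: 5 6 8 9 11 14 15

Derivation:
I0 mul r2 <- r2,r1: IF@1 ID@2 stall=0 (-) EX@3 MEM@4 WB@5
I1 mul r1 <- r5,r4: IF@2 ID@3 stall=0 (-) EX@4 MEM@5 WB@6
I2 add r4 <- r2,r3: IF@3 ID@4 stall=1 (RAW on I0.r2 (WB@5)) EX@6 MEM@7 WB@8
I3 add r1 <- r3,r1: IF@4 ID@6 stall=0 (-) EX@7 MEM@8 WB@9
I4 sub r1 <- r2,r4: IF@6 ID@7 stall=1 (RAW on I2.r4 (WB@8)) EX@9 MEM@10 WB@11
I5 add r4 <- r2,r1: IF@7 ID@9 stall=2 (RAW on I4.r1 (WB@11)) EX@12 MEM@13 WB@14
I6 ld r3 <- r1: IF@9 ID@12 stall=0 (-) EX@13 MEM@14 WB@15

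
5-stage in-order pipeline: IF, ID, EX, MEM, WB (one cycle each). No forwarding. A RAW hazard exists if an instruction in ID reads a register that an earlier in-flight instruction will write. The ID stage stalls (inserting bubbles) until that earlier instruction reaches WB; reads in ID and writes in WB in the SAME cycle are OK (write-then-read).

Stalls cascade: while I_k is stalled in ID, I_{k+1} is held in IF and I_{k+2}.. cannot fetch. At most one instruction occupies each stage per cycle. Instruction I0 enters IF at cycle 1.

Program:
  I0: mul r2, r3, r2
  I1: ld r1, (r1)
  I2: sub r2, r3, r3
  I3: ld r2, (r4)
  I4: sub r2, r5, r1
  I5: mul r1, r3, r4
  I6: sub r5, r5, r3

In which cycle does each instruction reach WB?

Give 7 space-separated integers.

Answer: 5 6 7 8 9 10 11

Derivation:
I0 mul r2 <- r3,r2: IF@1 ID@2 stall=0 (-) EX@3 MEM@4 WB@5
I1 ld r1 <- r1: IF@2 ID@3 stall=0 (-) EX@4 MEM@5 WB@6
I2 sub r2 <- r3,r3: IF@3 ID@4 stall=0 (-) EX@5 MEM@6 WB@7
I3 ld r2 <- r4: IF@4 ID@5 stall=0 (-) EX@6 MEM@7 WB@8
I4 sub r2 <- r5,r1: IF@5 ID@6 stall=0 (-) EX@7 MEM@8 WB@9
I5 mul r1 <- r3,r4: IF@6 ID@7 stall=0 (-) EX@8 MEM@9 WB@10
I6 sub r5 <- r5,r3: IF@7 ID@8 stall=0 (-) EX@9 MEM@10 WB@11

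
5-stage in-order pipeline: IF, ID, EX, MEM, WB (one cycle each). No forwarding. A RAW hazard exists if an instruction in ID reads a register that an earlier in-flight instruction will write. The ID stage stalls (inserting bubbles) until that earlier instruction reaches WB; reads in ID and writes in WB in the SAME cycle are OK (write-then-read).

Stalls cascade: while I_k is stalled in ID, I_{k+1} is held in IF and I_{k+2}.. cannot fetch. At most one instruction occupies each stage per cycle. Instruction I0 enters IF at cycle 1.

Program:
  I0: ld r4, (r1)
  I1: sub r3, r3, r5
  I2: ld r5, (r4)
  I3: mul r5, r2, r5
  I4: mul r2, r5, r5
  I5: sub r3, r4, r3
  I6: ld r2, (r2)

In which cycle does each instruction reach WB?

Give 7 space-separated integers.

Answer: 5 6 8 11 14 15 17

Derivation:
I0 ld r4 <- r1: IF@1 ID@2 stall=0 (-) EX@3 MEM@4 WB@5
I1 sub r3 <- r3,r5: IF@2 ID@3 stall=0 (-) EX@4 MEM@5 WB@6
I2 ld r5 <- r4: IF@3 ID@4 stall=1 (RAW on I0.r4 (WB@5)) EX@6 MEM@7 WB@8
I3 mul r5 <- r2,r5: IF@4 ID@6 stall=2 (RAW on I2.r5 (WB@8)) EX@9 MEM@10 WB@11
I4 mul r2 <- r5,r5: IF@6 ID@9 stall=2 (RAW on I3.r5 (WB@11)) EX@12 MEM@13 WB@14
I5 sub r3 <- r4,r3: IF@9 ID@12 stall=0 (-) EX@13 MEM@14 WB@15
I6 ld r2 <- r2: IF@12 ID@13 stall=1 (RAW on I4.r2 (WB@14)) EX@15 MEM@16 WB@17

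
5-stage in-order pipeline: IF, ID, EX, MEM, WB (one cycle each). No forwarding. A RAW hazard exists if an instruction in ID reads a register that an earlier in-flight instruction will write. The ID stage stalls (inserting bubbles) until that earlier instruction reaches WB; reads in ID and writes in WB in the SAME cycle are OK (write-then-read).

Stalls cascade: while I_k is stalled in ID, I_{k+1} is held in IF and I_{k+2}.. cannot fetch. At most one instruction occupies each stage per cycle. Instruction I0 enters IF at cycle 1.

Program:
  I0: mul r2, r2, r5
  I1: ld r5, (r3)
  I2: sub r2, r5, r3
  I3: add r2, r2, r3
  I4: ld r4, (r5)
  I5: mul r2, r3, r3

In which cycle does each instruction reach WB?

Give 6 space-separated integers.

Answer: 5 6 9 12 13 14

Derivation:
I0 mul r2 <- r2,r5: IF@1 ID@2 stall=0 (-) EX@3 MEM@4 WB@5
I1 ld r5 <- r3: IF@2 ID@3 stall=0 (-) EX@4 MEM@5 WB@6
I2 sub r2 <- r5,r3: IF@3 ID@4 stall=2 (RAW on I1.r5 (WB@6)) EX@7 MEM@8 WB@9
I3 add r2 <- r2,r3: IF@4 ID@7 stall=2 (RAW on I2.r2 (WB@9)) EX@10 MEM@11 WB@12
I4 ld r4 <- r5: IF@7 ID@10 stall=0 (-) EX@11 MEM@12 WB@13
I5 mul r2 <- r3,r3: IF@10 ID@11 stall=0 (-) EX@12 MEM@13 WB@14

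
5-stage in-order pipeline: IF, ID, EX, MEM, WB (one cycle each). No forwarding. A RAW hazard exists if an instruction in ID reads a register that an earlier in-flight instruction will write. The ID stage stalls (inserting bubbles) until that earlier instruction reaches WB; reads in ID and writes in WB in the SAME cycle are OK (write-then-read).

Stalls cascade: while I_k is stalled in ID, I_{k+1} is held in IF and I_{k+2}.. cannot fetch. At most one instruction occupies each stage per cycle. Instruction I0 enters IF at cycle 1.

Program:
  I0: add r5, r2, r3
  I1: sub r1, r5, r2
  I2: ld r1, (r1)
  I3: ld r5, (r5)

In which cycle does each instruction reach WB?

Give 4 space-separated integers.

I0 add r5 <- r2,r3: IF@1 ID@2 stall=0 (-) EX@3 MEM@4 WB@5
I1 sub r1 <- r5,r2: IF@2 ID@3 stall=2 (RAW on I0.r5 (WB@5)) EX@6 MEM@7 WB@8
I2 ld r1 <- r1: IF@3 ID@6 stall=2 (RAW on I1.r1 (WB@8)) EX@9 MEM@10 WB@11
I3 ld r5 <- r5: IF@6 ID@9 stall=0 (-) EX@10 MEM@11 WB@12

Answer: 5 8 11 12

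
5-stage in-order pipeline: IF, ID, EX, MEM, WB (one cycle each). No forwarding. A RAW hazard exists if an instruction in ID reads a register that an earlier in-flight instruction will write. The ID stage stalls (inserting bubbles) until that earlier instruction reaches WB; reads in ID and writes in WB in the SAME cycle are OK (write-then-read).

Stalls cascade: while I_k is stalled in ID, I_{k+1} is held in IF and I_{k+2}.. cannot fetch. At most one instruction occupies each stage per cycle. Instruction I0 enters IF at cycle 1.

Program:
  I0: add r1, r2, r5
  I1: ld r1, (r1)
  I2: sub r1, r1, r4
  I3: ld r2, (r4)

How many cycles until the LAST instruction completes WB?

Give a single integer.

Answer: 12

Derivation:
I0 add r1 <- r2,r5: IF@1 ID@2 stall=0 (-) EX@3 MEM@4 WB@5
I1 ld r1 <- r1: IF@2 ID@3 stall=2 (RAW on I0.r1 (WB@5)) EX@6 MEM@7 WB@8
I2 sub r1 <- r1,r4: IF@3 ID@6 stall=2 (RAW on I1.r1 (WB@8)) EX@9 MEM@10 WB@11
I3 ld r2 <- r4: IF@6 ID@9 stall=0 (-) EX@10 MEM@11 WB@12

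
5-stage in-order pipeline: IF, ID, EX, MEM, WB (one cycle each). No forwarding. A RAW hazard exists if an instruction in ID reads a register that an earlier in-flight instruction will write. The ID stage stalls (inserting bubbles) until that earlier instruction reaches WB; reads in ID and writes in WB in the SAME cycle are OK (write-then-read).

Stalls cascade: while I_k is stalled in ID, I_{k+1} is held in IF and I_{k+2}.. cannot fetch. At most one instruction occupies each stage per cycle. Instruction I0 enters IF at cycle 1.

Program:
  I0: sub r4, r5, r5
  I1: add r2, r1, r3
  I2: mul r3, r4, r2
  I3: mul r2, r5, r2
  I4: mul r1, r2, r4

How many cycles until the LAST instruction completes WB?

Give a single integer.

Answer: 13

Derivation:
I0 sub r4 <- r5,r5: IF@1 ID@2 stall=0 (-) EX@3 MEM@4 WB@5
I1 add r2 <- r1,r3: IF@2 ID@3 stall=0 (-) EX@4 MEM@5 WB@6
I2 mul r3 <- r4,r2: IF@3 ID@4 stall=2 (RAW on I1.r2 (WB@6)) EX@7 MEM@8 WB@9
I3 mul r2 <- r5,r2: IF@4 ID@7 stall=0 (-) EX@8 MEM@9 WB@10
I4 mul r1 <- r2,r4: IF@7 ID@8 stall=2 (RAW on I3.r2 (WB@10)) EX@11 MEM@12 WB@13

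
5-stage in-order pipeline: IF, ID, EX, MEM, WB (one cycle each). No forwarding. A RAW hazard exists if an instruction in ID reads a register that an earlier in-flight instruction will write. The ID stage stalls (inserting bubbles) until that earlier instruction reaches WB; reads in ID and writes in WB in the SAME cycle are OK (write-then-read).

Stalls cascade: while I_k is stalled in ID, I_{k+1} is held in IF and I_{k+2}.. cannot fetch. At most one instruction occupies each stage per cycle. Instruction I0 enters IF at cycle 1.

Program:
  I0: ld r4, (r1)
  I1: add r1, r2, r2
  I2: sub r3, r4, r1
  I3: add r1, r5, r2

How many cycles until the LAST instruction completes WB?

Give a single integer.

Answer: 10

Derivation:
I0 ld r4 <- r1: IF@1 ID@2 stall=0 (-) EX@3 MEM@4 WB@5
I1 add r1 <- r2,r2: IF@2 ID@3 stall=0 (-) EX@4 MEM@5 WB@6
I2 sub r3 <- r4,r1: IF@3 ID@4 stall=2 (RAW on I1.r1 (WB@6)) EX@7 MEM@8 WB@9
I3 add r1 <- r5,r2: IF@4 ID@7 stall=0 (-) EX@8 MEM@9 WB@10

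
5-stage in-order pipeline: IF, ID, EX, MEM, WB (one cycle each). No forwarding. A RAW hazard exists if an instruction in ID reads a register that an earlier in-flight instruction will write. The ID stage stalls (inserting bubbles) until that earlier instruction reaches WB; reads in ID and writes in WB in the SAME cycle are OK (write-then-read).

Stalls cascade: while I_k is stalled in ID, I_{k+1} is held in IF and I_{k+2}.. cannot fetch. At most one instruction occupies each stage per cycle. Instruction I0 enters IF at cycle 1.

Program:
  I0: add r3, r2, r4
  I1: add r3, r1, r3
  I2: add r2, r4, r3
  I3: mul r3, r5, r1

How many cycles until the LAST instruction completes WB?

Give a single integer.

I0 add r3 <- r2,r4: IF@1 ID@2 stall=0 (-) EX@3 MEM@4 WB@5
I1 add r3 <- r1,r3: IF@2 ID@3 stall=2 (RAW on I0.r3 (WB@5)) EX@6 MEM@7 WB@8
I2 add r2 <- r4,r3: IF@3 ID@6 stall=2 (RAW on I1.r3 (WB@8)) EX@9 MEM@10 WB@11
I3 mul r3 <- r5,r1: IF@6 ID@9 stall=0 (-) EX@10 MEM@11 WB@12

Answer: 12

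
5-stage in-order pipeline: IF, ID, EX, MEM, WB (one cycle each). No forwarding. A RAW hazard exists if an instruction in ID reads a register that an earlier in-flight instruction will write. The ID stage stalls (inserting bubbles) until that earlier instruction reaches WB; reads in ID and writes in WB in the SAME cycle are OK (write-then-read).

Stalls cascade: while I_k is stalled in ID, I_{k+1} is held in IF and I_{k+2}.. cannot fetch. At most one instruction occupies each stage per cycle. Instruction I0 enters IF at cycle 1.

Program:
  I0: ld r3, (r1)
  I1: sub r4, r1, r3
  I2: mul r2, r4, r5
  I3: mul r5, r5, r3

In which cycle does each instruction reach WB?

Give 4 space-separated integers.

I0 ld r3 <- r1: IF@1 ID@2 stall=0 (-) EX@3 MEM@4 WB@5
I1 sub r4 <- r1,r3: IF@2 ID@3 stall=2 (RAW on I0.r3 (WB@5)) EX@6 MEM@7 WB@8
I2 mul r2 <- r4,r5: IF@3 ID@6 stall=2 (RAW on I1.r4 (WB@8)) EX@9 MEM@10 WB@11
I3 mul r5 <- r5,r3: IF@6 ID@9 stall=0 (-) EX@10 MEM@11 WB@12

Answer: 5 8 11 12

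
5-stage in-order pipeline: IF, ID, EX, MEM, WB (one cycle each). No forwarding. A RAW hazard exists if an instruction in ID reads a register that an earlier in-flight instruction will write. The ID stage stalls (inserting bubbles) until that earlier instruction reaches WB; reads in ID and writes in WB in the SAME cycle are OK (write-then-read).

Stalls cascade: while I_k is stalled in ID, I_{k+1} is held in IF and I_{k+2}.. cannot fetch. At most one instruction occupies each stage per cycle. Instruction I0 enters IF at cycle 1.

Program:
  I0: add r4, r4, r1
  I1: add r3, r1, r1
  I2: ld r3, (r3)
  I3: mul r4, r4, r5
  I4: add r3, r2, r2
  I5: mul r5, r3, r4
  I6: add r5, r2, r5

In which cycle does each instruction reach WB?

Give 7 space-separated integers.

Answer: 5 6 9 10 11 14 17

Derivation:
I0 add r4 <- r4,r1: IF@1 ID@2 stall=0 (-) EX@3 MEM@4 WB@5
I1 add r3 <- r1,r1: IF@2 ID@3 stall=0 (-) EX@4 MEM@5 WB@6
I2 ld r3 <- r3: IF@3 ID@4 stall=2 (RAW on I1.r3 (WB@6)) EX@7 MEM@8 WB@9
I3 mul r4 <- r4,r5: IF@4 ID@7 stall=0 (-) EX@8 MEM@9 WB@10
I4 add r3 <- r2,r2: IF@7 ID@8 stall=0 (-) EX@9 MEM@10 WB@11
I5 mul r5 <- r3,r4: IF@8 ID@9 stall=2 (RAW on I4.r3 (WB@11)) EX@12 MEM@13 WB@14
I6 add r5 <- r2,r5: IF@9 ID@12 stall=2 (RAW on I5.r5 (WB@14)) EX@15 MEM@16 WB@17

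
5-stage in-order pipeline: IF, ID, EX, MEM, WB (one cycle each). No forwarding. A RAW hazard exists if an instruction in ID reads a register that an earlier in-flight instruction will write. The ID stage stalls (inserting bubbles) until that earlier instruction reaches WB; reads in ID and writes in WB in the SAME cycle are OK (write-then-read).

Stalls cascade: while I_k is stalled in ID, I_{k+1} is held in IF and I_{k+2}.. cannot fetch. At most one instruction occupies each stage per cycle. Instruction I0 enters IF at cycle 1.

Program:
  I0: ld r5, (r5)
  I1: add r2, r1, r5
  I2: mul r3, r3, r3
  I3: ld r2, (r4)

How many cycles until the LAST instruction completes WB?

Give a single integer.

I0 ld r5 <- r5: IF@1 ID@2 stall=0 (-) EX@3 MEM@4 WB@5
I1 add r2 <- r1,r5: IF@2 ID@3 stall=2 (RAW on I0.r5 (WB@5)) EX@6 MEM@7 WB@8
I2 mul r3 <- r3,r3: IF@3 ID@6 stall=0 (-) EX@7 MEM@8 WB@9
I3 ld r2 <- r4: IF@6 ID@7 stall=0 (-) EX@8 MEM@9 WB@10

Answer: 10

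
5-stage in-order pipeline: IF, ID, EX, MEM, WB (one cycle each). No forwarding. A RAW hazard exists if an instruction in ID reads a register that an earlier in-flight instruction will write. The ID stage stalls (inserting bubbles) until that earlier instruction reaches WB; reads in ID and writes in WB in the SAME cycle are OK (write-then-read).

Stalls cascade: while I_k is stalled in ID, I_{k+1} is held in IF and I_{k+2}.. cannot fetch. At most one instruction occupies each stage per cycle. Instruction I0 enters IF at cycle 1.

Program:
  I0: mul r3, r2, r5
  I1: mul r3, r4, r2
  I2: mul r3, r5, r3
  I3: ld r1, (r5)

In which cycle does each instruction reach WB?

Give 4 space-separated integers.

I0 mul r3 <- r2,r5: IF@1 ID@2 stall=0 (-) EX@3 MEM@4 WB@5
I1 mul r3 <- r4,r2: IF@2 ID@3 stall=0 (-) EX@4 MEM@5 WB@6
I2 mul r3 <- r5,r3: IF@3 ID@4 stall=2 (RAW on I1.r3 (WB@6)) EX@7 MEM@8 WB@9
I3 ld r1 <- r5: IF@4 ID@7 stall=0 (-) EX@8 MEM@9 WB@10

Answer: 5 6 9 10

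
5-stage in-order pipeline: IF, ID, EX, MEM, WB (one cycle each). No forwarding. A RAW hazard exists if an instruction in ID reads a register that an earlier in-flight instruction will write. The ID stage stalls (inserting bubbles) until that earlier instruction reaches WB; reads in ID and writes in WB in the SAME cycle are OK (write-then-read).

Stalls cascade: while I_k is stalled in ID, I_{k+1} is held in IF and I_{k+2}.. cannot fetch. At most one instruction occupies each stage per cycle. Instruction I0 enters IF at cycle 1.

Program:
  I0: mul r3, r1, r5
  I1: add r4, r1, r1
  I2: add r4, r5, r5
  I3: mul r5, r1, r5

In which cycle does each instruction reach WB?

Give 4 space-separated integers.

Answer: 5 6 7 8

Derivation:
I0 mul r3 <- r1,r5: IF@1 ID@2 stall=0 (-) EX@3 MEM@4 WB@5
I1 add r4 <- r1,r1: IF@2 ID@3 stall=0 (-) EX@4 MEM@5 WB@6
I2 add r4 <- r5,r5: IF@3 ID@4 stall=0 (-) EX@5 MEM@6 WB@7
I3 mul r5 <- r1,r5: IF@4 ID@5 stall=0 (-) EX@6 MEM@7 WB@8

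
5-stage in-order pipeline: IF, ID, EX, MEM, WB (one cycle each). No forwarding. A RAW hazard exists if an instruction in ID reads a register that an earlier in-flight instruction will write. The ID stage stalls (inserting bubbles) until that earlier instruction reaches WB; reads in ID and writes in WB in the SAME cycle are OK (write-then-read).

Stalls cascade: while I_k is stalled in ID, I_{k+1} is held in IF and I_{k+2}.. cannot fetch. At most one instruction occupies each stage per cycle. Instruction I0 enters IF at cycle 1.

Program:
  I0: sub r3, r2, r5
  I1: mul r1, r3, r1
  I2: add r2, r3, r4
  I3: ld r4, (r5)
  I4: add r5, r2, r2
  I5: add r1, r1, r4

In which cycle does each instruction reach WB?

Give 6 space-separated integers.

I0 sub r3 <- r2,r5: IF@1 ID@2 stall=0 (-) EX@3 MEM@4 WB@5
I1 mul r1 <- r3,r1: IF@2 ID@3 stall=2 (RAW on I0.r3 (WB@5)) EX@6 MEM@7 WB@8
I2 add r2 <- r3,r4: IF@3 ID@6 stall=0 (-) EX@7 MEM@8 WB@9
I3 ld r4 <- r5: IF@6 ID@7 stall=0 (-) EX@8 MEM@9 WB@10
I4 add r5 <- r2,r2: IF@7 ID@8 stall=1 (RAW on I2.r2 (WB@9)) EX@10 MEM@11 WB@12
I5 add r1 <- r1,r4: IF@8 ID@10 stall=0 (-) EX@11 MEM@12 WB@13

Answer: 5 8 9 10 12 13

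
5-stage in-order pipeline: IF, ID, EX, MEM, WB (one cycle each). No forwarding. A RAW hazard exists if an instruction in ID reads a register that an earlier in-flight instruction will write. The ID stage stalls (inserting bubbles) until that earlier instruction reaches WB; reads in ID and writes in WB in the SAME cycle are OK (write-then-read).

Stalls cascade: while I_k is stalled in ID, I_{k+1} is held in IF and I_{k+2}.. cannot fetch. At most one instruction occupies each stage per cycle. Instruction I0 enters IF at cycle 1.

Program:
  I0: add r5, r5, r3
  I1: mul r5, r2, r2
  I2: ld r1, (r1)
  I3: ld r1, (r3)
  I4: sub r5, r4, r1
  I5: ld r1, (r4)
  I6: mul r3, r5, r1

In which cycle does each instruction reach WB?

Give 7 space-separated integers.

Answer: 5 6 7 8 11 12 15

Derivation:
I0 add r5 <- r5,r3: IF@1 ID@2 stall=0 (-) EX@3 MEM@4 WB@5
I1 mul r5 <- r2,r2: IF@2 ID@3 stall=0 (-) EX@4 MEM@5 WB@6
I2 ld r1 <- r1: IF@3 ID@4 stall=0 (-) EX@5 MEM@6 WB@7
I3 ld r1 <- r3: IF@4 ID@5 stall=0 (-) EX@6 MEM@7 WB@8
I4 sub r5 <- r4,r1: IF@5 ID@6 stall=2 (RAW on I3.r1 (WB@8)) EX@9 MEM@10 WB@11
I5 ld r1 <- r4: IF@6 ID@9 stall=0 (-) EX@10 MEM@11 WB@12
I6 mul r3 <- r5,r1: IF@9 ID@10 stall=2 (RAW on I5.r1 (WB@12)) EX@13 MEM@14 WB@15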